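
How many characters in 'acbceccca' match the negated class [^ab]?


Negated class [^ab] matches any char NOT in {a, b}
Scanning 'acbceccca':
  pos 0: 'a' -> no (excluded)
  pos 1: 'c' -> MATCH
  pos 2: 'b' -> no (excluded)
  pos 3: 'c' -> MATCH
  pos 4: 'e' -> MATCH
  pos 5: 'c' -> MATCH
  pos 6: 'c' -> MATCH
  pos 7: 'c' -> MATCH
  pos 8: 'a' -> no (excluded)
Total matches: 6

6


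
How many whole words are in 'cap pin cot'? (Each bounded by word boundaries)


Word boundaries (\b) mark the start/end of each word.
Text: 'cap pin cot'
Splitting by whitespace:
  Word 1: 'cap'
  Word 2: 'pin'
  Word 3: 'cot'
Total whole words: 3

3


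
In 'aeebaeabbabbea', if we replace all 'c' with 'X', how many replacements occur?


re.sub('c', 'X', text) replaces every occurrence of 'c' with 'X'.
Text: 'aeebaeabbabbea'
Scanning for 'c':
Total replacements: 0

0


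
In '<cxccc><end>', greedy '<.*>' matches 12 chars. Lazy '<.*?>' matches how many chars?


Greedy '<.*>' tries to match as MUCH as possible.
Lazy '<.*?>' tries to match as LITTLE as possible.

String: '<cxccc><end>'
Greedy '<.*>' starts at first '<' and extends to the LAST '>': '<cxccc><end>' (12 chars)
Lazy '<.*?>' starts at first '<' and stops at the FIRST '>': '<cxccc>' (7 chars)

7


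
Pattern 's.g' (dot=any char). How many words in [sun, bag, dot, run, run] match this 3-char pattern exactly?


Pattern 's.g' means: starts with 's', any single char, ends with 'g'.
Checking each word (must be exactly 3 chars):
  'sun' (len=3): no
  'bag' (len=3): no
  'dot' (len=3): no
  'run' (len=3): no
  'run' (len=3): no
Matching words: []
Total: 0

0


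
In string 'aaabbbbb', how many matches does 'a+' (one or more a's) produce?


Pattern 'a+' matches one or more consecutive a's.
String: 'aaabbbbb'
Scanning for runs of a:
  Match 1: 'aaa' (length 3)
Total matches: 1

1


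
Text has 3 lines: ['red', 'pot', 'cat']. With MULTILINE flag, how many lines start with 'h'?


With MULTILINE flag, ^ matches the start of each line.
Lines: ['red', 'pot', 'cat']
Checking which lines start with 'h':
  Line 1: 'red' -> no
  Line 2: 'pot' -> no
  Line 3: 'cat' -> no
Matching lines: []
Count: 0

0


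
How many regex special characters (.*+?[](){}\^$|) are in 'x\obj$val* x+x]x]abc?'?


Regex special characters are: . * + ? [ ] ( ) { } \ ^ $ |
Scanning 'x\obj$val* x+x]x]abc?':
  pos 1: '\' -> SPECIAL
  pos 5: '$' -> SPECIAL
  pos 9: '*' -> SPECIAL
  pos 12: '+' -> SPECIAL
  pos 14: ']' -> SPECIAL
  pos 16: ']' -> SPECIAL
  pos 20: '?' -> SPECIAL
Special chars found: ['\\', '$', '*', '+', ']', ']', '?']
Total: 7

7


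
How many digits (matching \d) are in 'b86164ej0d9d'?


\d matches any digit 0-9.
Scanning 'b86164ej0d9d':
  pos 1: '8' -> DIGIT
  pos 2: '6' -> DIGIT
  pos 3: '1' -> DIGIT
  pos 4: '6' -> DIGIT
  pos 5: '4' -> DIGIT
  pos 8: '0' -> DIGIT
  pos 10: '9' -> DIGIT
Digits found: ['8', '6', '1', '6', '4', '0', '9']
Total: 7

7


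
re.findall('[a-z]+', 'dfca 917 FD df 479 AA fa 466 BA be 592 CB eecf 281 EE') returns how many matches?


Pattern '[a-z]+' finds one or more lowercase letters.
Text: 'dfca 917 FD df 479 AA fa 466 BA be 592 CB eecf 281 EE'
Scanning for matches:
  Match 1: 'dfca'
  Match 2: 'df'
  Match 3: 'fa'
  Match 4: 'be'
  Match 5: 'eecf'
Total matches: 5

5


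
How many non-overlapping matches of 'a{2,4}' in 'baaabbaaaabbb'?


Pattern 'a{2,4}' matches between 2 and 4 consecutive a's (greedy).
String: 'baaabbaaaabbb'
Finding runs of a's and applying greedy matching:
  Run at pos 1: 'aaa' (length 3)
  Run at pos 6: 'aaaa' (length 4)
Matches: ['aaa', 'aaaa']
Count: 2

2


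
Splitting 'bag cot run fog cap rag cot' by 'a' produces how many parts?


Splitting by 'a' breaks the string at each occurrence of the separator.
Text: 'bag cot run fog cap rag cot'
Parts after split:
  Part 1: 'b'
  Part 2: 'g cot run fog c'
  Part 3: 'p r'
  Part 4: 'g cot'
Total parts: 4

4


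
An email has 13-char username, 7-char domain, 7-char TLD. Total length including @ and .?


An email address has format: username@domain.tld
Username length: 13
'@' character: 1
Domain length: 7
'.' character: 1
TLD length: 7
Total = 13 + 1 + 7 + 1 + 7 = 29

29


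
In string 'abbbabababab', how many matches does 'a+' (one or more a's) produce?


Pattern 'a+' matches one or more consecutive a's.
String: 'abbbabababab'
Scanning for runs of a:
  Match 1: 'a' (length 1)
  Match 2: 'a' (length 1)
  Match 3: 'a' (length 1)
  Match 4: 'a' (length 1)
  Match 5: 'a' (length 1)
Total matches: 5

5


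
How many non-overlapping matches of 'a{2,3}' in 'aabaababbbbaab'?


Pattern 'a{2,3}' matches between 2 and 3 consecutive a's (greedy).
String: 'aabaababbbbaab'
Finding runs of a's and applying greedy matching:
  Run at pos 0: 'aa' (length 2)
  Run at pos 3: 'aa' (length 2)
  Run at pos 6: 'a' (length 1)
  Run at pos 11: 'aa' (length 2)
Matches: ['aa', 'aa', 'aa']
Count: 3

3


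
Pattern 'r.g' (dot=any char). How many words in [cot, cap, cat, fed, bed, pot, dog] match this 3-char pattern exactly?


Pattern 'r.g' means: starts with 'r', any single char, ends with 'g'.
Checking each word (must be exactly 3 chars):
  'cot' (len=3): no
  'cap' (len=3): no
  'cat' (len=3): no
  'fed' (len=3): no
  'bed' (len=3): no
  'pot' (len=3): no
  'dog' (len=3): no
Matching words: []
Total: 0

0


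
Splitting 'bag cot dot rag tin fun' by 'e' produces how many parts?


Splitting by 'e' breaks the string at each occurrence of the separator.
Text: 'bag cot dot rag tin fun'
Parts after split:
  Part 1: 'bag cot dot rag tin fun'
Total parts: 1

1


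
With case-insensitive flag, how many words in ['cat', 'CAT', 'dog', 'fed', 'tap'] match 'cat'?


Case-insensitive matching: compare each word's lowercase form to 'cat'.
  'cat' -> lower='cat' -> MATCH
  'CAT' -> lower='cat' -> MATCH
  'dog' -> lower='dog' -> no
  'fed' -> lower='fed' -> no
  'tap' -> lower='tap' -> no
Matches: ['cat', 'CAT']
Count: 2

2


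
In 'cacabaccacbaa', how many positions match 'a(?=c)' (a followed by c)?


Lookahead 'a(?=c)' matches 'a' only when followed by 'c'.
String: 'cacabaccacbaa'
Checking each position where char is 'a':
  pos 1: 'a' -> MATCH (next='c')
  pos 3: 'a' -> no (next='b')
  pos 5: 'a' -> MATCH (next='c')
  pos 8: 'a' -> MATCH (next='c')
  pos 11: 'a' -> no (next='a')
Matching positions: [1, 5, 8]
Count: 3

3


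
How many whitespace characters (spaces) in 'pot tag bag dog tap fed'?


\s matches whitespace characters (spaces, tabs, etc.).
Text: 'pot tag bag dog tap fed'
This text has 6 words separated by spaces.
Number of spaces = number of words - 1 = 6 - 1 = 5

5


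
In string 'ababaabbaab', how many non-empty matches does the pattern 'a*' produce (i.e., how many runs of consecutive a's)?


Pattern 'a*' matches zero or more a's. We want non-empty runs of consecutive a's.
String: 'ababaabbaab'
Walking through the string to find runs of a's:
  Run 1: positions 0-0 -> 'a'
  Run 2: positions 2-2 -> 'a'
  Run 3: positions 4-5 -> 'aa'
  Run 4: positions 8-9 -> 'aa'
Non-empty runs found: ['a', 'a', 'aa', 'aa']
Count: 4

4


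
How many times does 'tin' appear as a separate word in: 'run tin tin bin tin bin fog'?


Scanning each word for exact match 'tin':
  Word 1: 'run' -> no
  Word 2: 'tin' -> MATCH
  Word 3: 'tin' -> MATCH
  Word 4: 'bin' -> no
  Word 5: 'tin' -> MATCH
  Word 6: 'bin' -> no
  Word 7: 'fog' -> no
Total matches: 3

3


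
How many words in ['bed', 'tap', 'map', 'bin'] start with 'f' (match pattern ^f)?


Pattern ^f anchors to start of word. Check which words begin with 'f':
  'bed' -> no
  'tap' -> no
  'map' -> no
  'bin' -> no
Matching words: []
Count: 0

0


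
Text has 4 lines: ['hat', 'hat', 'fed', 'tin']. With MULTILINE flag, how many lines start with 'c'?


With MULTILINE flag, ^ matches the start of each line.
Lines: ['hat', 'hat', 'fed', 'tin']
Checking which lines start with 'c':
  Line 1: 'hat' -> no
  Line 2: 'hat' -> no
  Line 3: 'fed' -> no
  Line 4: 'tin' -> no
Matching lines: []
Count: 0

0


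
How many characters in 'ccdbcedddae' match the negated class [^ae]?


Negated class [^ae] matches any char NOT in {a, e}
Scanning 'ccdbcedddae':
  pos 0: 'c' -> MATCH
  pos 1: 'c' -> MATCH
  pos 2: 'd' -> MATCH
  pos 3: 'b' -> MATCH
  pos 4: 'c' -> MATCH
  pos 5: 'e' -> no (excluded)
  pos 6: 'd' -> MATCH
  pos 7: 'd' -> MATCH
  pos 8: 'd' -> MATCH
  pos 9: 'a' -> no (excluded)
  pos 10: 'e' -> no (excluded)
Total matches: 8

8


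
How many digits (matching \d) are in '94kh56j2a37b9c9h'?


\d matches any digit 0-9.
Scanning '94kh56j2a37b9c9h':
  pos 0: '9' -> DIGIT
  pos 1: '4' -> DIGIT
  pos 4: '5' -> DIGIT
  pos 5: '6' -> DIGIT
  pos 7: '2' -> DIGIT
  pos 9: '3' -> DIGIT
  pos 10: '7' -> DIGIT
  pos 12: '9' -> DIGIT
  pos 14: '9' -> DIGIT
Digits found: ['9', '4', '5', '6', '2', '3', '7', '9', '9']
Total: 9

9


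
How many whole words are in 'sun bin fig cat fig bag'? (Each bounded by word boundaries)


Word boundaries (\b) mark the start/end of each word.
Text: 'sun bin fig cat fig bag'
Splitting by whitespace:
  Word 1: 'sun'
  Word 2: 'bin'
  Word 3: 'fig'
  Word 4: 'cat'
  Word 5: 'fig'
  Word 6: 'bag'
Total whole words: 6

6


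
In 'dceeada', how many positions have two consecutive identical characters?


Looking for consecutive identical characters in 'dceeada':
  pos 0-1: 'd' vs 'c' -> different
  pos 1-2: 'c' vs 'e' -> different
  pos 2-3: 'e' vs 'e' -> MATCH ('ee')
  pos 3-4: 'e' vs 'a' -> different
  pos 4-5: 'a' vs 'd' -> different
  pos 5-6: 'd' vs 'a' -> different
Consecutive identical pairs: ['ee']
Count: 1

1


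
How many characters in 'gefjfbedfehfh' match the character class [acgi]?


Character class [acgi] matches any of: {a, c, g, i}
Scanning string 'gefjfbedfehfh' character by character:
  pos 0: 'g' -> MATCH
  pos 1: 'e' -> no
  pos 2: 'f' -> no
  pos 3: 'j' -> no
  pos 4: 'f' -> no
  pos 5: 'b' -> no
  pos 6: 'e' -> no
  pos 7: 'd' -> no
  pos 8: 'f' -> no
  pos 9: 'e' -> no
  pos 10: 'h' -> no
  pos 11: 'f' -> no
  pos 12: 'h' -> no
Total matches: 1

1


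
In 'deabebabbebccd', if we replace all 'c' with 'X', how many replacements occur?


re.sub('c', 'X', text) replaces every occurrence of 'c' with 'X'.
Text: 'deabebabbebccd'
Scanning for 'c':
  pos 11: 'c' -> replacement #1
  pos 12: 'c' -> replacement #2
Total replacements: 2

2


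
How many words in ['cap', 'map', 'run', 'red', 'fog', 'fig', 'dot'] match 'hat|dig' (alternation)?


Alternation 'hat|dig' matches either 'hat' or 'dig'.
Checking each word:
  'cap' -> no
  'map' -> no
  'run' -> no
  'red' -> no
  'fog' -> no
  'fig' -> no
  'dot' -> no
Matches: []
Count: 0

0


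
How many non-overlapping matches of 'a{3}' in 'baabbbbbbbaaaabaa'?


Pattern 'a{3}' matches exactly 3 consecutive a's (greedy, non-overlapping).
String: 'baabbbbbbbaaaabaa'
Scanning for runs of a's:
  Run at pos 1: 'aa' (length 2) -> 0 match(es)
  Run at pos 10: 'aaaa' (length 4) -> 1 match(es)
  Run at pos 15: 'aa' (length 2) -> 0 match(es)
Matches found: ['aaa']
Total: 1

1


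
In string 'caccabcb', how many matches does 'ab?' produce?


Pattern 'ab?' matches 'a' optionally followed by 'b'.
String: 'caccabcb'
Scanning left to right for 'a' then checking next char:
  Match 1: 'a' (a not followed by b)
  Match 2: 'ab' (a followed by b)
Total matches: 2

2


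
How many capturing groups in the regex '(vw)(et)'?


To count capturing groups, count each '(' that starts a group.
Pattern: '(vw)(et)'
Walking through the pattern:
  Position 0: '(' -> group #1
  Position 4: '(' -> group #2
Total capturing groups: 2

2


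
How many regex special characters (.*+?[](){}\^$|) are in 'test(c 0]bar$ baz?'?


Regex special characters are: . * + ? [ ] ( ) { } \ ^ $ |
Scanning 'test(c 0]bar$ baz?':
  pos 4: '(' -> SPECIAL
  pos 8: ']' -> SPECIAL
  pos 12: '$' -> SPECIAL
  pos 17: '?' -> SPECIAL
Special chars found: ['(', ']', '$', '?']
Total: 4

4


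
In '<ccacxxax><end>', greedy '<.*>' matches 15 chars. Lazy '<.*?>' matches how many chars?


Greedy '<.*>' tries to match as MUCH as possible.
Lazy '<.*?>' tries to match as LITTLE as possible.

String: '<ccacxxax><end>'
Greedy '<.*>' starts at first '<' and extends to the LAST '>': '<ccacxxax><end>' (15 chars)
Lazy '<.*?>' starts at first '<' and stops at the FIRST '>': '<ccacxxax>' (10 chars)

10


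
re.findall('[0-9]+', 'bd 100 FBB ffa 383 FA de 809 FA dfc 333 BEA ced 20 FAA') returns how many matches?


Pattern '[0-9]+' finds one or more digits.
Text: 'bd 100 FBB ffa 383 FA de 809 FA dfc 333 BEA ced 20 FAA'
Scanning for matches:
  Match 1: '100'
  Match 2: '383'
  Match 3: '809'
  Match 4: '333'
  Match 5: '20'
Total matches: 5

5


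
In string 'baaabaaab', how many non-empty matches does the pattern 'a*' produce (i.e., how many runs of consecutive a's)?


Pattern 'a*' matches zero or more a's. We want non-empty runs of consecutive a's.
String: 'baaabaaab'
Walking through the string to find runs of a's:
  Run 1: positions 1-3 -> 'aaa'
  Run 2: positions 5-7 -> 'aaa'
Non-empty runs found: ['aaa', 'aaa']
Count: 2

2


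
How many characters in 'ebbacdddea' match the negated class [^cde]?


Negated class [^cde] matches any char NOT in {c, d, e}
Scanning 'ebbacdddea':
  pos 0: 'e' -> no (excluded)
  pos 1: 'b' -> MATCH
  pos 2: 'b' -> MATCH
  pos 3: 'a' -> MATCH
  pos 4: 'c' -> no (excluded)
  pos 5: 'd' -> no (excluded)
  pos 6: 'd' -> no (excluded)
  pos 7: 'd' -> no (excluded)
  pos 8: 'e' -> no (excluded)
  pos 9: 'a' -> MATCH
Total matches: 4

4


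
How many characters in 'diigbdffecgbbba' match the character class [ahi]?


Character class [ahi] matches any of: {a, h, i}
Scanning string 'diigbdffecgbbba' character by character:
  pos 0: 'd' -> no
  pos 1: 'i' -> MATCH
  pos 2: 'i' -> MATCH
  pos 3: 'g' -> no
  pos 4: 'b' -> no
  pos 5: 'd' -> no
  pos 6: 'f' -> no
  pos 7: 'f' -> no
  pos 8: 'e' -> no
  pos 9: 'c' -> no
  pos 10: 'g' -> no
  pos 11: 'b' -> no
  pos 12: 'b' -> no
  pos 13: 'b' -> no
  pos 14: 'a' -> MATCH
Total matches: 3

3


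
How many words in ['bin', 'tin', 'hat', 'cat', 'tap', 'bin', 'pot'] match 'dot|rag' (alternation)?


Alternation 'dot|rag' matches either 'dot' or 'rag'.
Checking each word:
  'bin' -> no
  'tin' -> no
  'hat' -> no
  'cat' -> no
  'tap' -> no
  'bin' -> no
  'pot' -> no
Matches: []
Count: 0

0


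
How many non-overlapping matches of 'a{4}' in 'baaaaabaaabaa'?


Pattern 'a{4}' matches exactly 4 consecutive a's (greedy, non-overlapping).
String: 'baaaaabaaabaa'
Scanning for runs of a's:
  Run at pos 1: 'aaaaa' (length 5) -> 1 match(es)
  Run at pos 7: 'aaa' (length 3) -> 0 match(es)
  Run at pos 11: 'aa' (length 2) -> 0 match(es)
Matches found: ['aaaa']
Total: 1

1


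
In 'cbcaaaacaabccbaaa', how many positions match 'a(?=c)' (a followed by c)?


Lookahead 'a(?=c)' matches 'a' only when followed by 'c'.
String: 'cbcaaaacaabccbaaa'
Checking each position where char is 'a':
  pos 3: 'a' -> no (next='a')
  pos 4: 'a' -> no (next='a')
  pos 5: 'a' -> no (next='a')
  pos 6: 'a' -> MATCH (next='c')
  pos 8: 'a' -> no (next='a')
  pos 9: 'a' -> no (next='b')
  pos 14: 'a' -> no (next='a')
  pos 15: 'a' -> no (next='a')
Matching positions: [6]
Count: 1

1


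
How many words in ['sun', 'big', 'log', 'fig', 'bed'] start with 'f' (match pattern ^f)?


Pattern ^f anchors to start of word. Check which words begin with 'f':
  'sun' -> no
  'big' -> no
  'log' -> no
  'fig' -> MATCH (starts with 'f')
  'bed' -> no
Matching words: ['fig']
Count: 1

1


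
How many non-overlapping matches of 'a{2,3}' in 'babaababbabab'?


Pattern 'a{2,3}' matches between 2 and 3 consecutive a's (greedy).
String: 'babaababbabab'
Finding runs of a's and applying greedy matching:
  Run at pos 1: 'a' (length 1)
  Run at pos 3: 'aa' (length 2)
  Run at pos 6: 'a' (length 1)
  Run at pos 9: 'a' (length 1)
  Run at pos 11: 'a' (length 1)
Matches: ['aa']
Count: 1

1


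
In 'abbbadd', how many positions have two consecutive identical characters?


Looking for consecutive identical characters in 'abbbadd':
  pos 0-1: 'a' vs 'b' -> different
  pos 1-2: 'b' vs 'b' -> MATCH ('bb')
  pos 2-3: 'b' vs 'b' -> MATCH ('bb')
  pos 3-4: 'b' vs 'a' -> different
  pos 4-5: 'a' vs 'd' -> different
  pos 5-6: 'd' vs 'd' -> MATCH ('dd')
Consecutive identical pairs: ['bb', 'bb', 'dd']
Count: 3

3


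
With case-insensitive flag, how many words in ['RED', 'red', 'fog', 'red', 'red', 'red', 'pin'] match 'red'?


Case-insensitive matching: compare each word's lowercase form to 'red'.
  'RED' -> lower='red' -> MATCH
  'red' -> lower='red' -> MATCH
  'fog' -> lower='fog' -> no
  'red' -> lower='red' -> MATCH
  'red' -> lower='red' -> MATCH
  'red' -> lower='red' -> MATCH
  'pin' -> lower='pin' -> no
Matches: ['RED', 'red', 'red', 'red', 'red']
Count: 5

5


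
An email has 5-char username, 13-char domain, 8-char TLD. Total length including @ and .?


An email address has format: username@domain.tld
Username length: 5
'@' character: 1
Domain length: 13
'.' character: 1
TLD length: 8
Total = 5 + 1 + 13 + 1 + 8 = 28

28


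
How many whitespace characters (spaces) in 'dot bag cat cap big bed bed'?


\s matches whitespace characters (spaces, tabs, etc.).
Text: 'dot bag cat cap big bed bed'
This text has 7 words separated by spaces.
Number of spaces = number of words - 1 = 7 - 1 = 6

6


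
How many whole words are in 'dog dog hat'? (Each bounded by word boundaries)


Word boundaries (\b) mark the start/end of each word.
Text: 'dog dog hat'
Splitting by whitespace:
  Word 1: 'dog'
  Word 2: 'dog'
  Word 3: 'hat'
Total whole words: 3

3


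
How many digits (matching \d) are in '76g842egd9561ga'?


\d matches any digit 0-9.
Scanning '76g842egd9561ga':
  pos 0: '7' -> DIGIT
  pos 1: '6' -> DIGIT
  pos 3: '8' -> DIGIT
  pos 4: '4' -> DIGIT
  pos 5: '2' -> DIGIT
  pos 9: '9' -> DIGIT
  pos 10: '5' -> DIGIT
  pos 11: '6' -> DIGIT
  pos 12: '1' -> DIGIT
Digits found: ['7', '6', '8', '4', '2', '9', '5', '6', '1']
Total: 9

9


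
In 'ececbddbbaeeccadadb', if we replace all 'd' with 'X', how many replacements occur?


re.sub('d', 'X', text) replaces every occurrence of 'd' with 'X'.
Text: 'ececbddbbaeeccadadb'
Scanning for 'd':
  pos 5: 'd' -> replacement #1
  pos 6: 'd' -> replacement #2
  pos 15: 'd' -> replacement #3
  pos 17: 'd' -> replacement #4
Total replacements: 4

4


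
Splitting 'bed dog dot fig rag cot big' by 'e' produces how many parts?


Splitting by 'e' breaks the string at each occurrence of the separator.
Text: 'bed dog dot fig rag cot big'
Parts after split:
  Part 1: 'b'
  Part 2: 'd dog dot fig rag cot big'
Total parts: 2

2


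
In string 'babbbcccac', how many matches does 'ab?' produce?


Pattern 'ab?' matches 'a' optionally followed by 'b'.
String: 'babbbcccac'
Scanning left to right for 'a' then checking next char:
  Match 1: 'ab' (a followed by b)
  Match 2: 'a' (a not followed by b)
Total matches: 2

2


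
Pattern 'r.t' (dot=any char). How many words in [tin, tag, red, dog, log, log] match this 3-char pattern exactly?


Pattern 'r.t' means: starts with 'r', any single char, ends with 't'.
Checking each word (must be exactly 3 chars):
  'tin' (len=3): no
  'tag' (len=3): no
  'red' (len=3): no
  'dog' (len=3): no
  'log' (len=3): no
  'log' (len=3): no
Matching words: []
Total: 0

0


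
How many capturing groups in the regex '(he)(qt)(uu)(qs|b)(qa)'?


To count capturing groups, count each '(' that starts a group.
Pattern: '(he)(qt)(uu)(qs|b)(qa)'
Walking through the pattern:
  Position 0: '(' -> group #1
  Position 4: '(' -> group #2
  Position 8: '(' -> group #3
  Position 12: '(' -> group #4
  Position 18: '(' -> group #5
Total capturing groups: 5

5


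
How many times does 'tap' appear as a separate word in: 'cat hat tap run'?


Scanning each word for exact match 'tap':
  Word 1: 'cat' -> no
  Word 2: 'hat' -> no
  Word 3: 'tap' -> MATCH
  Word 4: 'run' -> no
Total matches: 1

1


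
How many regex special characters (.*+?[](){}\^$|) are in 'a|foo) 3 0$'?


Regex special characters are: . * + ? [ ] ( ) { } \ ^ $ |
Scanning 'a|foo) 3 0$':
  pos 1: '|' -> SPECIAL
  pos 5: ')' -> SPECIAL
  pos 10: '$' -> SPECIAL
Special chars found: ['|', ')', '$']
Total: 3

3


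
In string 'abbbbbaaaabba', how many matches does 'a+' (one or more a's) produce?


Pattern 'a+' matches one or more consecutive a's.
String: 'abbbbbaaaabba'
Scanning for runs of a:
  Match 1: 'a' (length 1)
  Match 2: 'aaaa' (length 4)
  Match 3: 'a' (length 1)
Total matches: 3

3


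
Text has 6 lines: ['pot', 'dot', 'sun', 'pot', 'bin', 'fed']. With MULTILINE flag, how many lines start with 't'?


With MULTILINE flag, ^ matches the start of each line.
Lines: ['pot', 'dot', 'sun', 'pot', 'bin', 'fed']
Checking which lines start with 't':
  Line 1: 'pot' -> no
  Line 2: 'dot' -> no
  Line 3: 'sun' -> no
  Line 4: 'pot' -> no
  Line 5: 'bin' -> no
  Line 6: 'fed' -> no
Matching lines: []
Count: 0

0


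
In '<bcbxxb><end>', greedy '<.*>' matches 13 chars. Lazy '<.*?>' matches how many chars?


Greedy '<.*>' tries to match as MUCH as possible.
Lazy '<.*?>' tries to match as LITTLE as possible.

String: '<bcbxxb><end>'
Greedy '<.*>' starts at first '<' and extends to the LAST '>': '<bcbxxb><end>' (13 chars)
Lazy '<.*?>' starts at first '<' and stops at the FIRST '>': '<bcbxxb>' (8 chars)

8


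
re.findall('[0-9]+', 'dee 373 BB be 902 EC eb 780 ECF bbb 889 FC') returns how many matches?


Pattern '[0-9]+' finds one or more digits.
Text: 'dee 373 BB be 902 EC eb 780 ECF bbb 889 FC'
Scanning for matches:
  Match 1: '373'
  Match 2: '902'
  Match 3: '780'
  Match 4: '889'
Total matches: 4

4


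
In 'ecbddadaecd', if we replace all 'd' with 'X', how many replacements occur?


re.sub('d', 'X', text) replaces every occurrence of 'd' with 'X'.
Text: 'ecbddadaecd'
Scanning for 'd':
  pos 3: 'd' -> replacement #1
  pos 4: 'd' -> replacement #2
  pos 6: 'd' -> replacement #3
  pos 10: 'd' -> replacement #4
Total replacements: 4

4


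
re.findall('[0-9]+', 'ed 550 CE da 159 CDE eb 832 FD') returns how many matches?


Pattern '[0-9]+' finds one or more digits.
Text: 'ed 550 CE da 159 CDE eb 832 FD'
Scanning for matches:
  Match 1: '550'
  Match 2: '159'
  Match 3: '832'
Total matches: 3

3


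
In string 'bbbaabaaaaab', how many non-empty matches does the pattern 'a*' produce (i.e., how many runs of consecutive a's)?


Pattern 'a*' matches zero or more a's. We want non-empty runs of consecutive a's.
String: 'bbbaabaaaaab'
Walking through the string to find runs of a's:
  Run 1: positions 3-4 -> 'aa'
  Run 2: positions 6-10 -> 'aaaaa'
Non-empty runs found: ['aa', 'aaaaa']
Count: 2

2


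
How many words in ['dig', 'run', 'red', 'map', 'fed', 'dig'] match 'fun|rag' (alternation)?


Alternation 'fun|rag' matches either 'fun' or 'rag'.
Checking each word:
  'dig' -> no
  'run' -> no
  'red' -> no
  'map' -> no
  'fed' -> no
  'dig' -> no
Matches: []
Count: 0

0


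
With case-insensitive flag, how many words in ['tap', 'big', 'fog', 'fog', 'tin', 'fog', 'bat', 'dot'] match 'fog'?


Case-insensitive matching: compare each word's lowercase form to 'fog'.
  'tap' -> lower='tap' -> no
  'big' -> lower='big' -> no
  'fog' -> lower='fog' -> MATCH
  'fog' -> lower='fog' -> MATCH
  'tin' -> lower='tin' -> no
  'fog' -> lower='fog' -> MATCH
  'bat' -> lower='bat' -> no
  'dot' -> lower='dot' -> no
Matches: ['fog', 'fog', 'fog']
Count: 3

3


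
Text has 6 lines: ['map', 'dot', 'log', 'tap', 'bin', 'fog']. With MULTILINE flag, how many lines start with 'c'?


With MULTILINE flag, ^ matches the start of each line.
Lines: ['map', 'dot', 'log', 'tap', 'bin', 'fog']
Checking which lines start with 'c':
  Line 1: 'map' -> no
  Line 2: 'dot' -> no
  Line 3: 'log' -> no
  Line 4: 'tap' -> no
  Line 5: 'bin' -> no
  Line 6: 'fog' -> no
Matching lines: []
Count: 0

0


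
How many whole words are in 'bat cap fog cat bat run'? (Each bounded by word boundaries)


Word boundaries (\b) mark the start/end of each word.
Text: 'bat cap fog cat bat run'
Splitting by whitespace:
  Word 1: 'bat'
  Word 2: 'cap'
  Word 3: 'fog'
  Word 4: 'cat'
  Word 5: 'bat'
  Word 6: 'run'
Total whole words: 6

6


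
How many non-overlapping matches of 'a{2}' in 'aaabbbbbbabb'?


Pattern 'a{2}' matches exactly 2 consecutive a's (greedy, non-overlapping).
String: 'aaabbbbbbabb'
Scanning for runs of a's:
  Run at pos 0: 'aaa' (length 3) -> 1 match(es)
  Run at pos 9: 'a' (length 1) -> 0 match(es)
Matches found: ['aa']
Total: 1

1


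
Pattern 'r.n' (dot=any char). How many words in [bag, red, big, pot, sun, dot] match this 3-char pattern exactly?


Pattern 'r.n' means: starts with 'r', any single char, ends with 'n'.
Checking each word (must be exactly 3 chars):
  'bag' (len=3): no
  'red' (len=3): no
  'big' (len=3): no
  'pot' (len=3): no
  'sun' (len=3): no
  'dot' (len=3): no
Matching words: []
Total: 0

0


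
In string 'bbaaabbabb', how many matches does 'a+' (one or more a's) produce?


Pattern 'a+' matches one or more consecutive a's.
String: 'bbaaabbabb'
Scanning for runs of a:
  Match 1: 'aaa' (length 3)
  Match 2: 'a' (length 1)
Total matches: 2

2


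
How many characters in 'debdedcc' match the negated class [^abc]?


Negated class [^abc] matches any char NOT in {a, b, c}
Scanning 'debdedcc':
  pos 0: 'd' -> MATCH
  pos 1: 'e' -> MATCH
  pos 2: 'b' -> no (excluded)
  pos 3: 'd' -> MATCH
  pos 4: 'e' -> MATCH
  pos 5: 'd' -> MATCH
  pos 6: 'c' -> no (excluded)
  pos 7: 'c' -> no (excluded)
Total matches: 5

5


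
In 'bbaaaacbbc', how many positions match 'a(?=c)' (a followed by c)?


Lookahead 'a(?=c)' matches 'a' only when followed by 'c'.
String: 'bbaaaacbbc'
Checking each position where char is 'a':
  pos 2: 'a' -> no (next='a')
  pos 3: 'a' -> no (next='a')
  pos 4: 'a' -> no (next='a')
  pos 5: 'a' -> MATCH (next='c')
Matching positions: [5]
Count: 1

1


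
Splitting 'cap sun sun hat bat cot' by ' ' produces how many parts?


Splitting by ' ' breaks the string at each occurrence of the separator.
Text: 'cap sun sun hat bat cot'
Parts after split:
  Part 1: 'cap'
  Part 2: 'sun'
  Part 3: 'sun'
  Part 4: 'hat'
  Part 5: 'bat'
  Part 6: 'cot'
Total parts: 6

6


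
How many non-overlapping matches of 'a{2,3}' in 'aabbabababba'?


Pattern 'a{2,3}' matches between 2 and 3 consecutive a's (greedy).
String: 'aabbabababba'
Finding runs of a's and applying greedy matching:
  Run at pos 0: 'aa' (length 2)
  Run at pos 4: 'a' (length 1)
  Run at pos 6: 'a' (length 1)
  Run at pos 8: 'a' (length 1)
  Run at pos 11: 'a' (length 1)
Matches: ['aa']
Count: 1

1


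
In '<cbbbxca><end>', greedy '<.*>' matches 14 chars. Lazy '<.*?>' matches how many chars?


Greedy '<.*>' tries to match as MUCH as possible.
Lazy '<.*?>' tries to match as LITTLE as possible.

String: '<cbbbxca><end>'
Greedy '<.*>' starts at first '<' and extends to the LAST '>': '<cbbbxca><end>' (14 chars)
Lazy '<.*?>' starts at first '<' and stops at the FIRST '>': '<cbbbxca>' (9 chars)

9


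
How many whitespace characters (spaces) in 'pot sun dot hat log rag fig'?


\s matches whitespace characters (spaces, tabs, etc.).
Text: 'pot sun dot hat log rag fig'
This text has 7 words separated by spaces.
Number of spaces = number of words - 1 = 7 - 1 = 6

6


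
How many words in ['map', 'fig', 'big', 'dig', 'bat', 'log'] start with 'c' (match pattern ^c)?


Pattern ^c anchors to start of word. Check which words begin with 'c':
  'map' -> no
  'fig' -> no
  'big' -> no
  'dig' -> no
  'bat' -> no
  'log' -> no
Matching words: []
Count: 0

0


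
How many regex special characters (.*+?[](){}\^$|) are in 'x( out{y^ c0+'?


Regex special characters are: . * + ? [ ] ( ) { } \ ^ $ |
Scanning 'x( out{y^ c0+':
  pos 1: '(' -> SPECIAL
  pos 6: '{' -> SPECIAL
  pos 8: '^' -> SPECIAL
  pos 12: '+' -> SPECIAL
Special chars found: ['(', '{', '^', '+']
Total: 4

4


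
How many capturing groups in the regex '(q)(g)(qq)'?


To count capturing groups, count each '(' that starts a group.
Pattern: '(q)(g)(qq)'
Walking through the pattern:
  Position 0: '(' -> group #1
  Position 3: '(' -> group #2
  Position 6: '(' -> group #3
Total capturing groups: 3

3


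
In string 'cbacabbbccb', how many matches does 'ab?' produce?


Pattern 'ab?' matches 'a' optionally followed by 'b'.
String: 'cbacabbbccb'
Scanning left to right for 'a' then checking next char:
  Match 1: 'a' (a not followed by b)
  Match 2: 'ab' (a followed by b)
Total matches: 2

2


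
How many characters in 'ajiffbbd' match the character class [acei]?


Character class [acei] matches any of: {a, c, e, i}
Scanning string 'ajiffbbd' character by character:
  pos 0: 'a' -> MATCH
  pos 1: 'j' -> no
  pos 2: 'i' -> MATCH
  pos 3: 'f' -> no
  pos 4: 'f' -> no
  pos 5: 'b' -> no
  pos 6: 'b' -> no
  pos 7: 'd' -> no
Total matches: 2

2


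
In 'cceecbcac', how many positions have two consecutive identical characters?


Looking for consecutive identical characters in 'cceecbcac':
  pos 0-1: 'c' vs 'c' -> MATCH ('cc')
  pos 1-2: 'c' vs 'e' -> different
  pos 2-3: 'e' vs 'e' -> MATCH ('ee')
  pos 3-4: 'e' vs 'c' -> different
  pos 4-5: 'c' vs 'b' -> different
  pos 5-6: 'b' vs 'c' -> different
  pos 6-7: 'c' vs 'a' -> different
  pos 7-8: 'a' vs 'c' -> different
Consecutive identical pairs: ['cc', 'ee']
Count: 2

2


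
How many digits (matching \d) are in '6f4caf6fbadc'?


\d matches any digit 0-9.
Scanning '6f4caf6fbadc':
  pos 0: '6' -> DIGIT
  pos 2: '4' -> DIGIT
  pos 6: '6' -> DIGIT
Digits found: ['6', '4', '6']
Total: 3

3


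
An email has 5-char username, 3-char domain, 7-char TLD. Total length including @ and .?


An email address has format: username@domain.tld
Username length: 5
'@' character: 1
Domain length: 3
'.' character: 1
TLD length: 7
Total = 5 + 1 + 3 + 1 + 7 = 17

17


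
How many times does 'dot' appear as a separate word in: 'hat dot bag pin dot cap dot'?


Scanning each word for exact match 'dot':
  Word 1: 'hat' -> no
  Word 2: 'dot' -> MATCH
  Word 3: 'bag' -> no
  Word 4: 'pin' -> no
  Word 5: 'dot' -> MATCH
  Word 6: 'cap' -> no
  Word 7: 'dot' -> MATCH
Total matches: 3

3


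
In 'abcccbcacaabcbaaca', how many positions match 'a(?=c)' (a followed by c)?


Lookahead 'a(?=c)' matches 'a' only when followed by 'c'.
String: 'abcccbcacaabcbaaca'
Checking each position where char is 'a':
  pos 0: 'a' -> no (next='b')
  pos 7: 'a' -> MATCH (next='c')
  pos 9: 'a' -> no (next='a')
  pos 10: 'a' -> no (next='b')
  pos 14: 'a' -> no (next='a')
  pos 15: 'a' -> MATCH (next='c')
Matching positions: [7, 15]
Count: 2

2


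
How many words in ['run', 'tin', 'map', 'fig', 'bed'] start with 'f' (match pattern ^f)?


Pattern ^f anchors to start of word. Check which words begin with 'f':
  'run' -> no
  'tin' -> no
  'map' -> no
  'fig' -> MATCH (starts with 'f')
  'bed' -> no
Matching words: ['fig']
Count: 1

1


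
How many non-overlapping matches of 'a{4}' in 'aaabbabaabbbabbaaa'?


Pattern 'a{4}' matches exactly 4 consecutive a's (greedy, non-overlapping).
String: 'aaabbabaabbbabbaaa'
Scanning for runs of a's:
  Run at pos 0: 'aaa' (length 3) -> 0 match(es)
  Run at pos 5: 'a' (length 1) -> 0 match(es)
  Run at pos 7: 'aa' (length 2) -> 0 match(es)
  Run at pos 12: 'a' (length 1) -> 0 match(es)
  Run at pos 15: 'aaa' (length 3) -> 0 match(es)
Matches found: []
Total: 0

0


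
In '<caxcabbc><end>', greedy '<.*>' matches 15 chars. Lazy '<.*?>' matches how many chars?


Greedy '<.*>' tries to match as MUCH as possible.
Lazy '<.*?>' tries to match as LITTLE as possible.

String: '<caxcabbc><end>'
Greedy '<.*>' starts at first '<' and extends to the LAST '>': '<caxcabbc><end>' (15 chars)
Lazy '<.*?>' starts at first '<' and stops at the FIRST '>': '<caxcabbc>' (10 chars)

10


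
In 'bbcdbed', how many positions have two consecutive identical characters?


Looking for consecutive identical characters in 'bbcdbed':
  pos 0-1: 'b' vs 'b' -> MATCH ('bb')
  pos 1-2: 'b' vs 'c' -> different
  pos 2-3: 'c' vs 'd' -> different
  pos 3-4: 'd' vs 'b' -> different
  pos 4-5: 'b' vs 'e' -> different
  pos 5-6: 'e' vs 'd' -> different
Consecutive identical pairs: ['bb']
Count: 1

1


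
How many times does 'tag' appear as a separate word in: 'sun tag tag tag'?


Scanning each word for exact match 'tag':
  Word 1: 'sun' -> no
  Word 2: 'tag' -> MATCH
  Word 3: 'tag' -> MATCH
  Word 4: 'tag' -> MATCH
Total matches: 3

3


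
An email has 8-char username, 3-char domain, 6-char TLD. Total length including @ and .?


An email address has format: username@domain.tld
Username length: 8
'@' character: 1
Domain length: 3
'.' character: 1
TLD length: 6
Total = 8 + 1 + 3 + 1 + 6 = 19

19


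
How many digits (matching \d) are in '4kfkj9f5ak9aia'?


\d matches any digit 0-9.
Scanning '4kfkj9f5ak9aia':
  pos 0: '4' -> DIGIT
  pos 5: '9' -> DIGIT
  pos 7: '5' -> DIGIT
  pos 10: '9' -> DIGIT
Digits found: ['4', '9', '5', '9']
Total: 4

4


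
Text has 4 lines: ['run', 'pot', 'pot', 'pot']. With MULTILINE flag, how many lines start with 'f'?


With MULTILINE flag, ^ matches the start of each line.
Lines: ['run', 'pot', 'pot', 'pot']
Checking which lines start with 'f':
  Line 1: 'run' -> no
  Line 2: 'pot' -> no
  Line 3: 'pot' -> no
  Line 4: 'pot' -> no
Matching lines: []
Count: 0

0


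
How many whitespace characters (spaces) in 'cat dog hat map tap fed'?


\s matches whitespace characters (spaces, tabs, etc.).
Text: 'cat dog hat map tap fed'
This text has 6 words separated by spaces.
Number of spaces = number of words - 1 = 6 - 1 = 5

5


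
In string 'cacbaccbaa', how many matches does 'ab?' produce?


Pattern 'ab?' matches 'a' optionally followed by 'b'.
String: 'cacbaccbaa'
Scanning left to right for 'a' then checking next char:
  Match 1: 'a' (a not followed by b)
  Match 2: 'a' (a not followed by b)
  Match 3: 'a' (a not followed by b)
  Match 4: 'a' (a not followed by b)
Total matches: 4

4


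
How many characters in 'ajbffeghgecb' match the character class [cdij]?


Character class [cdij] matches any of: {c, d, i, j}
Scanning string 'ajbffeghgecb' character by character:
  pos 0: 'a' -> no
  pos 1: 'j' -> MATCH
  pos 2: 'b' -> no
  pos 3: 'f' -> no
  pos 4: 'f' -> no
  pos 5: 'e' -> no
  pos 6: 'g' -> no
  pos 7: 'h' -> no
  pos 8: 'g' -> no
  pos 9: 'e' -> no
  pos 10: 'c' -> MATCH
  pos 11: 'b' -> no
Total matches: 2

2


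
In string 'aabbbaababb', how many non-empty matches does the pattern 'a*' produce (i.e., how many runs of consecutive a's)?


Pattern 'a*' matches zero or more a's. We want non-empty runs of consecutive a's.
String: 'aabbbaababb'
Walking through the string to find runs of a's:
  Run 1: positions 0-1 -> 'aa'
  Run 2: positions 5-6 -> 'aa'
  Run 3: positions 8-8 -> 'a'
Non-empty runs found: ['aa', 'aa', 'a']
Count: 3

3


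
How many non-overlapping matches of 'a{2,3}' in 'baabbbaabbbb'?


Pattern 'a{2,3}' matches between 2 and 3 consecutive a's (greedy).
String: 'baabbbaabbbb'
Finding runs of a's and applying greedy matching:
  Run at pos 1: 'aa' (length 2)
  Run at pos 6: 'aa' (length 2)
Matches: ['aa', 'aa']
Count: 2

2


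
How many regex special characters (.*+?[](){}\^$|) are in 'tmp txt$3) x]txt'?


Regex special characters are: . * + ? [ ] ( ) { } \ ^ $ |
Scanning 'tmp txt$3) x]txt':
  pos 7: '$' -> SPECIAL
  pos 9: ')' -> SPECIAL
  pos 12: ']' -> SPECIAL
Special chars found: ['$', ')', ']']
Total: 3

3


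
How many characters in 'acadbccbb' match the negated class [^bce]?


Negated class [^bce] matches any char NOT in {b, c, e}
Scanning 'acadbccbb':
  pos 0: 'a' -> MATCH
  pos 1: 'c' -> no (excluded)
  pos 2: 'a' -> MATCH
  pos 3: 'd' -> MATCH
  pos 4: 'b' -> no (excluded)
  pos 5: 'c' -> no (excluded)
  pos 6: 'c' -> no (excluded)
  pos 7: 'b' -> no (excluded)
  pos 8: 'b' -> no (excluded)
Total matches: 3

3


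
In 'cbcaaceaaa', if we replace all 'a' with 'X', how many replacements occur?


re.sub('a', 'X', text) replaces every occurrence of 'a' with 'X'.
Text: 'cbcaaceaaa'
Scanning for 'a':
  pos 3: 'a' -> replacement #1
  pos 4: 'a' -> replacement #2
  pos 7: 'a' -> replacement #3
  pos 8: 'a' -> replacement #4
  pos 9: 'a' -> replacement #5
Total replacements: 5

5


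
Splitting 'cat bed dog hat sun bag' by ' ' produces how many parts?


Splitting by ' ' breaks the string at each occurrence of the separator.
Text: 'cat bed dog hat sun bag'
Parts after split:
  Part 1: 'cat'
  Part 2: 'bed'
  Part 3: 'dog'
  Part 4: 'hat'
  Part 5: 'sun'
  Part 6: 'bag'
Total parts: 6

6


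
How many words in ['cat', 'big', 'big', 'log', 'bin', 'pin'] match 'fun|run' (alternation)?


Alternation 'fun|run' matches either 'fun' or 'run'.
Checking each word:
  'cat' -> no
  'big' -> no
  'big' -> no
  'log' -> no
  'bin' -> no
  'pin' -> no
Matches: []
Count: 0

0


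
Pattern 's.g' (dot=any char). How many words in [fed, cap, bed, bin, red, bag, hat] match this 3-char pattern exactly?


Pattern 's.g' means: starts with 's', any single char, ends with 'g'.
Checking each word (must be exactly 3 chars):
  'fed' (len=3): no
  'cap' (len=3): no
  'bed' (len=3): no
  'bin' (len=3): no
  'red' (len=3): no
  'bag' (len=3): no
  'hat' (len=3): no
Matching words: []
Total: 0

0


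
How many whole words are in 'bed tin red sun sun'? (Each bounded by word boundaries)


Word boundaries (\b) mark the start/end of each word.
Text: 'bed tin red sun sun'
Splitting by whitespace:
  Word 1: 'bed'
  Word 2: 'tin'
  Word 3: 'red'
  Word 4: 'sun'
  Word 5: 'sun'
Total whole words: 5

5


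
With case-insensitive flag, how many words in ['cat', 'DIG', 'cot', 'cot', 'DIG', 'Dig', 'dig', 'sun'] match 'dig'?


Case-insensitive matching: compare each word's lowercase form to 'dig'.
  'cat' -> lower='cat' -> no
  'DIG' -> lower='dig' -> MATCH
  'cot' -> lower='cot' -> no
  'cot' -> lower='cot' -> no
  'DIG' -> lower='dig' -> MATCH
  'Dig' -> lower='dig' -> MATCH
  'dig' -> lower='dig' -> MATCH
  'sun' -> lower='sun' -> no
Matches: ['DIG', 'DIG', 'Dig', 'dig']
Count: 4

4


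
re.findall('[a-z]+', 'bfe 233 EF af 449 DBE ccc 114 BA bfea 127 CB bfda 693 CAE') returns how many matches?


Pattern '[a-z]+' finds one or more lowercase letters.
Text: 'bfe 233 EF af 449 DBE ccc 114 BA bfea 127 CB bfda 693 CAE'
Scanning for matches:
  Match 1: 'bfe'
  Match 2: 'af'
  Match 3: 'ccc'
  Match 4: 'bfea'
  Match 5: 'bfda'
Total matches: 5

5


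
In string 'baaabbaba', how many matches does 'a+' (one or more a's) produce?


Pattern 'a+' matches one or more consecutive a's.
String: 'baaabbaba'
Scanning for runs of a:
  Match 1: 'aaa' (length 3)
  Match 2: 'a' (length 1)
  Match 3: 'a' (length 1)
Total matches: 3

3


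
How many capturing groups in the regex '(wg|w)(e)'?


To count capturing groups, count each '(' that starts a group.
Pattern: '(wg|w)(e)'
Walking through the pattern:
  Position 0: '(' -> group #1
  Position 6: '(' -> group #2
Total capturing groups: 2

2


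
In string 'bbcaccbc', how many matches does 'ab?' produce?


Pattern 'ab?' matches 'a' optionally followed by 'b'.
String: 'bbcaccbc'
Scanning left to right for 'a' then checking next char:
  Match 1: 'a' (a not followed by b)
Total matches: 1

1


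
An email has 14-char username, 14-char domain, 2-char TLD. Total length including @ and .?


An email address has format: username@domain.tld
Username length: 14
'@' character: 1
Domain length: 14
'.' character: 1
TLD length: 2
Total = 14 + 1 + 14 + 1 + 2 = 32

32


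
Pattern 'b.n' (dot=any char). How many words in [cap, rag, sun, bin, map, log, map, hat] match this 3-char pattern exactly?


Pattern 'b.n' means: starts with 'b', any single char, ends with 'n'.
Checking each word (must be exactly 3 chars):
  'cap' (len=3): no
  'rag' (len=3): no
  'sun' (len=3): no
  'bin' (len=3): MATCH
  'map' (len=3): no
  'log' (len=3): no
  'map' (len=3): no
  'hat' (len=3): no
Matching words: ['bin']
Total: 1

1
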